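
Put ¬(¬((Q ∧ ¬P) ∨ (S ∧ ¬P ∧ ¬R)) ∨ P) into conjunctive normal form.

(Q ∨ S) ∧ (Q ∨ ¬R) ∧ ¬P

¬(¬((Q ∧ ¬P) ∨ (S ∧ ¬P ∧ ¬R)) ∨ P)
= ¬¬((Q ∧ ¬P) ∨ (S ∧ ¬P ∧ ¬R)) ∧ ¬P   [De Morgan]
= ((Q ∧ ¬P) ∨ (S ∧ ¬P ∧ ¬R)) ∧ ¬P   [double negation]
= (Q ∨ S) ∧ (Q ∨ ¬P) ∧ (Q ∨ ¬R) ∧ (¬P ∨ S) ∧ (¬P ∨ ¬P) ∧ (¬P ∨ ¬R) ∧ ¬P   [distribute ∨ over ∧]
= (Q ∨ S) ∧ (Q ∨ ¬R) ∧ ¬P   [simplify]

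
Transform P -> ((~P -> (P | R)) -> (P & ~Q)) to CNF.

P -> ((~P -> (P | R)) -> (P & ~Q))
⇔ ~P | ((~P -> (P | R)) -> (P & ~Q))   [eliminate ->]
⇔ ~P | ~(~P -> (P | R)) | (P & ~Q)   [eliminate ->]
⇔ ~P | ~(~~P | P | R) | (P & ~Q)   [eliminate ->]
⇔ ~P | (~~~P & ~P & ~R) | (P & ~Q)   [De Morgan]
⇔ ~P | (~P & ~P & ~R) | (P & ~Q)   [double negation]
⇔ (~P | ~P | P) & (~P | ~P | ~Q) & (~P | ~P | P) & (~P | ~P | ~Q) & (~P | ~R | P) & (~P | ~R | ~Q)   [distribute | over &]
⇔ ~P | ~Q   [simplify]

~P | ~Q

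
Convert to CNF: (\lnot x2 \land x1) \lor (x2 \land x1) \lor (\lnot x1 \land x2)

x1 \lor x2

(\lnot x2 \land x1) \lor (x2 \land x1) \lor (\lnot x1 \land x2)
≡ (\lnot x2 \lor x2 \lor \lnot x1) \land (\lnot x2 \lor x2 \lor x2) \land (\lnot x2 \lor x1 \lor \lnot x1) \land (\lnot x2 \lor x1 \lor x2) \land (x1 \lor x2 \lor \lnot x1) \land (x1 \lor x2 \lor x2) \land (x1 \lor x1 \lor \lnot x1) \land (x1 \lor x1 \lor x2)   (distribute \lor over \land)
≡ x1 \lor x2   (simplify)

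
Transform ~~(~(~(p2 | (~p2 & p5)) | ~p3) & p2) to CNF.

p3 & p2

~~(~(~(p2 | (~p2 & p5)) | ~p3) & p2)
= ~(~(p2 | (~p2 & p5)) | ~p3) & p2   — double negation
= ~~(p2 | (~p2 & p5)) & ~~p3 & p2   — De Morgan
= (p2 | (~p2 & p5)) & ~~p3 & p2   — double negation
= (p2 | (~p2 & p5)) & p3 & p2   — double negation
= (p2 | ~p2) & (p2 | p5) & p3 & p2   — distribute | over &
= p3 & p2   — simplify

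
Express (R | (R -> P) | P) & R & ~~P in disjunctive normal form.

(R | (R -> P) | P) & R & ~~P
= (R | ~R | P | P) & R & ~~P   [eliminate ->]
= (R | ~R | P | P) & R & P   [double negation]
= (R & R & P) | (~R & R & P) | (P & R & P) | (P & R & P)   [distribute & over |]
= R & P   [simplify]

R & P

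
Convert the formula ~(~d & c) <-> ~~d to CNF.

c | d

~(~d & c) <-> ~~d
≡ (~(~d & c) -> ~~d) & (~~d -> ~(~d & c))   [eliminate <->]
≡ (~~(~d & c) | ~~d) & (~~d -> ~(~d & c))   [eliminate ->]
≡ (~~(~d & c) | ~~d) & (~~~d | ~(~d & c))   [eliminate ->]
≡ ((~d & c) | ~~d) & (~~~d | ~(~d & c))   [double negation]
≡ ((~d & c) | d) & (~~~d | ~(~d & c))   [double negation]
≡ ((~d & c) | d) & (~d | ~(~d & c))   [double negation]
≡ ((~d & c) | d) & (~d | ~~d | ~c)   [De Morgan]
≡ ((~d & c) | d) & (~d | d | ~c)   [double negation]
≡ (~d | d) & (c | d) & (~d | d | ~c)   [distribute | over &]
≡ c | d   [simplify]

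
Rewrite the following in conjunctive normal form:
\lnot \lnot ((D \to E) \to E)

D \lor E

\lnot \lnot ((D \to E) \to E)
⇔ \lnot \lnot (\lnot (D \to E) \lor E)   (eliminate \to)
⇔ \lnot \lnot (\lnot (\lnot D \lor E) \lor E)   (eliminate \to)
⇔ \lnot (\lnot D \lor E) \lor E   (double negation)
⇔ (\lnot \lnot D \land \lnot E) \lor E   (De Morgan)
⇔ (D \land \lnot E) \lor E   (double negation)
⇔ (D \lor E) \land (\lnot E \lor E)   (distribute \lor over \land)
⇔ D \lor E   (simplify)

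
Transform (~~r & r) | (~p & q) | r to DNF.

r | (~p & q)

(~~r & r) | (~p & q) | r
≡ (r & r) | (~p & q) | r   (double negation)
≡ r | (~p & q)   (simplify)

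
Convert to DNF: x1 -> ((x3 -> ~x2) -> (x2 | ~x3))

~x1 | x2 | ~x3

x1 -> ((x3 -> ~x2) -> (x2 | ~x3))
= ~x1 | ((x3 -> ~x2) -> (x2 | ~x3))   (eliminate ->)
= ~x1 | ~(x3 -> ~x2) | x2 | ~x3   (eliminate ->)
= ~x1 | ~(~x3 | ~x2) | x2 | ~x3   (eliminate ->)
= ~x1 | (~~x3 & ~~x2) | x2 | ~x3   (De Morgan)
= ~x1 | (x3 & ~~x2) | x2 | ~x3   (double negation)
= ~x1 | (x3 & x2) | x2 | ~x3   (double negation)
= ~x1 | x2 | ~x3   (simplify)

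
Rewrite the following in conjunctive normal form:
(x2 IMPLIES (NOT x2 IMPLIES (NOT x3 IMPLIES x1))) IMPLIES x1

(x2 OR x1) AND (NOT x2 OR x1) AND (NOT x3 OR x1)

(x2 IMPLIES (NOT x2 IMPLIES (NOT x3 IMPLIES x1))) IMPLIES x1
≡ NOT (x2 IMPLIES (NOT x2 IMPLIES (NOT x3 IMPLIES x1))) OR x1   — eliminate IMPLIES
≡ NOT (NOT x2 OR (NOT x2 IMPLIES (NOT x3 IMPLIES x1))) OR x1   — eliminate IMPLIES
≡ NOT (NOT x2 OR NOT NOT x2 OR (NOT x3 IMPLIES x1)) OR x1   — eliminate IMPLIES
≡ NOT (NOT x2 OR NOT NOT x2 OR NOT NOT x3 OR x1) OR x1   — eliminate IMPLIES
≡ (NOT NOT x2 AND NOT NOT NOT x2 AND NOT NOT NOT x3 AND NOT x1) OR x1   — De Morgan
≡ (x2 AND NOT NOT NOT x2 AND NOT NOT NOT x3 AND NOT x1) OR x1   — double negation
≡ (x2 AND NOT x2 AND NOT NOT NOT x3 AND NOT x1) OR x1   — double negation
≡ (x2 AND NOT x2 AND NOT x3 AND NOT x1) OR x1   — double negation
≡ (x2 OR x1) AND (NOT x2 OR x1) AND (NOT x3 OR x1) AND (NOT x1 OR x1)   — distribute OR over AND
≡ (x2 OR x1) AND (NOT x2 OR x1) AND (NOT x3 OR x1)   — simplify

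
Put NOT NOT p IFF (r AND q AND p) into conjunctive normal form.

(NOT p OR r) AND (NOT p OR q)

NOT NOT p IFF (r AND q AND p)
= (NOT NOT p IMPLIES (r AND q AND p)) AND ((r AND q AND p) IMPLIES NOT NOT p)   (eliminate IFF)
= (NOT NOT NOT p OR (r AND q AND p)) AND ((r AND q AND p) IMPLIES NOT NOT p)   (eliminate IMPLIES)
= (NOT NOT NOT p OR (r AND q AND p)) AND (NOT (r AND q AND p) OR NOT NOT p)   (eliminate IMPLIES)
= (NOT p OR (r AND q AND p)) AND (NOT (r AND q AND p) OR NOT NOT p)   (double negation)
= (NOT p OR (r AND q AND p)) AND (NOT r OR NOT q OR NOT p OR NOT NOT p)   (De Morgan)
= (NOT p OR (r AND q AND p)) AND (NOT r OR NOT q OR NOT p OR p)   (double negation)
= (NOT p OR r) AND (NOT p OR q) AND (NOT p OR p) AND (NOT r OR NOT q OR NOT p OR p)   (distribute OR over AND)
= (NOT p OR r) AND (NOT p OR q)   (simplify)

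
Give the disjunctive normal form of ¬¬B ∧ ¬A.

B ∧ ¬A

¬¬B ∧ ¬A
= B ∧ ¬A   — double negation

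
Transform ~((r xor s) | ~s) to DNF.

~((r xor s) | ~s)
≡ ~((r & ~s) | (~r & s) | ~s)   [expand xor]
≡ ~(r & ~s) & ~(~r & s) & ~~s   [De Morgan]
≡ (~r | ~~s) & ~(~r & s) & ~~s   [De Morgan]
≡ (~r | s) & ~(~r & s) & ~~s   [double negation]
≡ (~r | s) & (~~r | ~s) & ~~s   [De Morgan]
≡ (~r | s) & (r | ~s) & ~~s   [double negation]
≡ (~r | s) & (r | ~s) & s   [double negation]
≡ (~r & r & s) | (~r & ~s & s) | (s & r & s) | (s & ~s & s)   [distribute & over |]
≡ s & r   [simplify]

s & r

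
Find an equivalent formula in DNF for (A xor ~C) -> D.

(A xor ~C) -> D
= ~(A xor ~C) | D   [eliminate ->]
= ~((A & ~~C) | (~A & ~C)) | D   [expand xor]
= (~(A & ~~C) & ~(~A & ~C)) | D   [De Morgan]
= ((~A | ~~~C) & ~(~A & ~C)) | D   [De Morgan]
= ((~A | ~C) & ~(~A & ~C)) | D   [double negation]
= ((~A | ~C) & (~~A | ~~C)) | D   [De Morgan]
= ((~A | ~C) & (A | ~~C)) | D   [double negation]
= ((~A | ~C) & (A | C)) | D   [double negation]
= (~A & A) | (~A & C) | (~C & A) | (~C & C) | D   [distribute & over |]
= (~A & C) | (~C & A) | D   [simplify]

(~A & C) | (~C & A) | D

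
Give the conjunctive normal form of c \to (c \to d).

\lnot c \lor d

c \to (c \to d)
≡ \lnot c \lor (c \to d)   [eliminate \to]
≡ \lnot c \lor \lnot c \lor d   [eliminate \to]
≡ \lnot c \lor d   [simplify]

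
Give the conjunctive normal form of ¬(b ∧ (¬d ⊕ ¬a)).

(¬b ∨ d ∨ ¬a) ∧ (¬b ∨ a ∨ ¬d)

¬(b ∧ (¬d ⊕ ¬a))
⇔ ¬(b ∧ (¬d ∨ ¬a) ∧ ¬(¬d ∧ ¬a))   (expand ⊕)
⇔ ¬b ∨ ¬(¬d ∨ ¬a) ∨ ¬¬(¬d ∧ ¬a)   (De Morgan)
⇔ ¬b ∨ (¬¬d ∧ ¬¬a) ∨ ¬¬(¬d ∧ ¬a)   (De Morgan)
⇔ ¬b ∨ (d ∧ ¬¬a) ∨ ¬¬(¬d ∧ ¬a)   (double negation)
⇔ ¬b ∨ (d ∧ a) ∨ ¬¬(¬d ∧ ¬a)   (double negation)
⇔ ¬b ∨ (d ∧ a) ∨ (¬d ∧ ¬a)   (double negation)
⇔ (¬b ∨ d ∨ ¬d) ∧ (¬b ∨ d ∨ ¬a) ∧ (¬b ∨ a ∨ ¬d) ∧ (¬b ∨ a ∨ ¬a)   (distribute ∨ over ∧)
⇔ (¬b ∨ d ∨ ¬a) ∧ (¬b ∨ a ∨ ¬d)   (simplify)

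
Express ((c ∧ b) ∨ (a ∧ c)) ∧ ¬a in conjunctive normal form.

c ∧ (b ∨ a) ∧ ¬a

((c ∧ b) ∨ (a ∧ c)) ∧ ¬a
⇔ (c ∨ a) ∧ (c ∨ c) ∧ (b ∨ a) ∧ (b ∨ c) ∧ ¬a   [distribute ∨ over ∧]
⇔ c ∧ (b ∨ a) ∧ ¬a   [simplify]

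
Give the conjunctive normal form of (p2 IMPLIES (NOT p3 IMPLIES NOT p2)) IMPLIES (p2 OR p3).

p2 OR p3

(p2 IMPLIES (NOT p3 IMPLIES NOT p2)) IMPLIES (p2 OR p3)
≡ NOT (p2 IMPLIES (NOT p3 IMPLIES NOT p2)) OR p2 OR p3   [eliminate IMPLIES]
≡ NOT (NOT p2 OR (NOT p3 IMPLIES NOT p2)) OR p2 OR p3   [eliminate IMPLIES]
≡ NOT (NOT p2 OR NOT NOT p3 OR NOT p2) OR p2 OR p3   [eliminate IMPLIES]
≡ (NOT NOT p2 AND NOT NOT NOT p3 AND NOT NOT p2) OR p2 OR p3   [De Morgan]
≡ (p2 AND NOT NOT NOT p3 AND NOT NOT p2) OR p2 OR p3   [double negation]
≡ (p2 AND NOT p3 AND NOT NOT p2) OR p2 OR p3   [double negation]
≡ (p2 AND NOT p3 AND p2) OR p2 OR p3   [double negation]
≡ (p2 OR p2 OR p3) AND (NOT p3 OR p2 OR p3) AND (p2 OR p2 OR p3)   [distribute OR over AND]
≡ p2 OR p3   [simplify]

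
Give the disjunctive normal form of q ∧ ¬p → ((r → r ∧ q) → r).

q ∧ ¬p → ((r → r ∧ q) → r)
= ¬(q ∧ ¬p) ∨ ((r → r ∧ q) → r)   (eliminate →)
= ¬(q ∧ ¬p) ∨ ¬(r → r ∧ q) ∨ r   (eliminate →)
= ¬(q ∧ ¬p) ∨ ¬(¬r ∨ r ∧ q) ∨ r   (eliminate →)
= ¬q ∨ ¬¬p ∨ ¬(¬r ∨ r ∧ q) ∨ r   (De Morgan)
= ¬q ∨ p ∨ ¬(¬r ∨ r ∧ q) ∨ r   (double negation)
= ¬q ∨ p ∨ ¬¬r ∧ ¬(r ∧ q) ∨ r   (De Morgan)
= ¬q ∨ p ∨ r ∧ ¬(r ∧ q) ∨ r   (double negation)
= ¬q ∨ p ∨ r ∧ (¬r ∨ ¬q) ∨ r   (De Morgan)
= ¬q ∨ p ∨ r ∧ ¬r ∨ r ∧ ¬q ∨ r   (distribute ∧ over ∨)
= ¬q ∨ p ∨ r   (simplify)

¬q ∨ p ∨ r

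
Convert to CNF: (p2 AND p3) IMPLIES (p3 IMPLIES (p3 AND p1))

NOT p2 OR NOT p3 OR p1

(p2 AND p3) IMPLIES (p3 IMPLIES (p3 AND p1))
⇔ NOT (p2 AND p3) OR (p3 IMPLIES (p3 AND p1))   [eliminate IMPLIES]
⇔ NOT (p2 AND p3) OR NOT p3 OR (p3 AND p1)   [eliminate IMPLIES]
⇔ NOT p2 OR NOT p3 OR NOT p3 OR (p3 AND p1)   [De Morgan]
⇔ (NOT p2 OR NOT p3 OR NOT p3 OR p3) AND (NOT p2 OR NOT p3 OR NOT p3 OR p1)   [distribute OR over AND]
⇔ NOT p2 OR NOT p3 OR p1   [simplify]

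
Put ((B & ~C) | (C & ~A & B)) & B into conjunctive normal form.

((B & ~C) | (C & ~A & B)) & B
≡ (B | C) & (B | ~A) & (B | B) & (~C | C) & (~C | ~A) & (~C | B) & B   [distribute | over &]
≡ B & (~C | ~A)   [simplify]

B & (~C | ~A)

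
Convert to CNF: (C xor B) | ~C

(C xor B) | ~C
= ((C | B) & ~(C & B)) | ~C   (expand xor)
= ((C | B) & (~C | ~B)) | ~C   (De Morgan)
= (C | B | ~C) & (~C | ~B | ~C)   (distribute | over &)
= ~C | ~B   (simplify)

~C | ~B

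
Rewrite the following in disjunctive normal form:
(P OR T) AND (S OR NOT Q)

(P OR T) AND (S OR NOT Q)
= (P AND S) OR (P AND NOT Q) OR (T AND S) OR (T AND NOT Q)   [distribute AND over OR]

(P AND S) OR (P AND NOT Q) OR (T AND S) OR (T AND NOT Q)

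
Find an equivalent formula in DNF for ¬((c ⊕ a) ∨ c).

¬((c ⊕ a) ∨ c)
= ¬((c ∧ ¬a) ∨ (¬c ∧ a) ∨ c)   — expand ⊕
= ¬(c ∧ ¬a) ∧ ¬(¬c ∧ a) ∧ ¬c   — De Morgan
= (¬c ∨ ¬¬a) ∧ ¬(¬c ∧ a) ∧ ¬c   — De Morgan
= (¬c ∨ a) ∧ ¬(¬c ∧ a) ∧ ¬c   — double negation
= (¬c ∨ a) ∧ (¬¬c ∨ ¬a) ∧ ¬c   — De Morgan
= (¬c ∨ a) ∧ (c ∨ ¬a) ∧ ¬c   — double negation
= (¬c ∧ c ∧ ¬c) ∨ (¬c ∧ ¬a ∧ ¬c) ∨ (a ∧ c ∧ ¬c) ∨ (a ∧ ¬a ∧ ¬c)   — distribute ∧ over ∨
= ¬c ∧ ¬a   — simplify

¬c ∧ ¬a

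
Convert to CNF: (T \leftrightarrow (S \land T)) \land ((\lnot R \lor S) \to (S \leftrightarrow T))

(T \leftrightarrow (S \land T)) \land ((\lnot R \lor S) \to (S \leftrightarrow T))
= (T \to (S \land T)) \land ((S \land T) \to T) \land ((\lnot R \lor S) \to (S \leftrightarrow T))
= (\lnot T \lor (S \land T)) \land ((S \land T) \to T) \land ((\lnot R \lor S) \to (S \leftrightarrow T))
= (\lnot T \lor (S \land T)) \land (\lnot (S \land T) \lor T) \land ((\lnot R \lor S) \to (S \leftrightarrow T))
= (\lnot T \lor (S \land T)) \land (\lnot (S \land T) \lor T) \land (\lnot (\lnot R \lor S) \lor (S \leftrightarrow T))
= (\lnot T \lor (S \land T)) \land (\lnot (S \land T) \lor T) \land (\lnot (\lnot R \lor S) \lor ((S \to T) \land (T \to S)))
= (\lnot T \lor (S \land T)) \land (\lnot (S \land T) \lor T) \land (\lnot (\lnot R \lor S) \lor ((\lnot S \lor T) \land (T \to S)))
= (\lnot T \lor (S \land T)) \land (\lnot (S \land T) \lor T) \land (\lnot (\lnot R \lor S) \lor ((\lnot S \lor T) \land (\lnot T \lor S)))
= (\lnot T \lor (S \land T)) \land (\lnot S \lor \lnot T \lor T) \land (\lnot (\lnot R \lor S) \lor ((\lnot S \lor T) \land (\lnot T \lor S)))
= (\lnot T \lor (S \land T)) \land (\lnot S \lor \lnot T \lor T) \land ((\lnot \lnot R \land \lnot S) \lor ((\lnot S \lor T) \land (\lnot T \lor S)))
= (\lnot T \lor (S \land T)) \land (\lnot S \lor \lnot T \lor T) \land ((R \land \lnot S) \lor ((\lnot S \lor T) \land (\lnot T \lor S)))
= (\lnot T \lor S) \land (\lnot T \lor T) \land (\lnot S \lor \lnot T \lor T) \land (R \lor \lnot S \lor T) \land (R \lor \lnot T \lor S) \land (\lnot S \lor \lnot S \lor T) \land (\lnot S \lor \lnot T \lor S)
= (\lnot T \lor S) \land (\lnot S \lor T)

(\lnot T \lor S) \land (\lnot S \lor T)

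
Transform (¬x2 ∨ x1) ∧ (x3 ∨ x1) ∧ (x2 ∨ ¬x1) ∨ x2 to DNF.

¬x2 ∧ x3 ∧ ¬x1 ∨ x2

(¬x2 ∨ x1) ∧ (x3 ∨ x1) ∧ (x2 ∨ ¬x1) ∨ x2
≡ ¬x2 ∧ x3 ∧ x2 ∨ ¬x2 ∧ x3 ∧ ¬x1 ∨ ¬x2 ∧ x1 ∧ x2 ∨ ¬x2 ∧ x1 ∧ ¬x1 ∨ x1 ∧ x3 ∧ x2 ∨ x1 ∧ x3 ∧ ¬x1 ∨ x1 ∧ x1 ∧ x2 ∨ x1 ∧ x1 ∧ ¬x1 ∨ x2
≡ ¬x2 ∧ x3 ∧ ¬x1 ∨ x2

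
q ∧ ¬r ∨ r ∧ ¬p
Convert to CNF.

q ∧ ¬r ∨ r ∧ ¬p
≡ (q ∨ r) ∧ (q ∨ ¬p) ∧ (¬r ∨ r) ∧ (¬r ∨ ¬p)
≡ (q ∨ r) ∧ (q ∨ ¬p) ∧ (¬r ∨ ¬p)

(q ∨ r) ∧ (q ∨ ¬p) ∧ (¬r ∨ ¬p)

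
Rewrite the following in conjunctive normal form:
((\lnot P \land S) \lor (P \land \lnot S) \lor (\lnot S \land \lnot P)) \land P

((\lnot P \land S) \lor (P \land \lnot S) \lor (\lnot S \land \lnot P)) \land P
≡ (\lnot P \lor P \lor \lnot S) \land (\lnot P \lor P \lor \lnot P) \land (\lnot P \lor \lnot S \lor \lnot S) \land (\lnot P \lor \lnot S \lor \lnot P) \land (S \lor P \lor \lnot S) \land (S \lor P \lor \lnot P) \land (S \lor \lnot S \lor \lnot S) \land (S \lor \lnot S \lor \lnot P) \land P   [distribute \lor over \land]
≡ (\lnot P \lor \lnot S) \land P   [simplify]

(\lnot P \lor \lnot S) \land P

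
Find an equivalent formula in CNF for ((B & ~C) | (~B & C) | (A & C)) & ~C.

(B | C) & ~C

((B & ~C) | (~B & C) | (A & C)) & ~C
= (B | ~B | A) & (B | ~B | C) & (B | C | A) & (B | C | C) & (~C | ~B | A) & (~C | ~B | C) & (~C | C | A) & (~C | C | C) & ~C   (distribute | over &)
= (B | C) & ~C   (simplify)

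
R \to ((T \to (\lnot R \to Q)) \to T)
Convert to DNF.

\lnot R \lor T

R \to ((T \to (\lnot R \to Q)) \to T)
= \lnot R \lor ((T \to (\lnot R \to Q)) \to T)   — eliminate \to
= \lnot R \lor \lnot (T \to (\lnot R \to Q)) \lor T   — eliminate \to
= \lnot R \lor \lnot (\lnot T \lor (\lnot R \to Q)) \lor T   — eliminate \to
= \lnot R \lor \lnot (\lnot T \lor \lnot \lnot R \lor Q) \lor T   — eliminate \to
= \lnot R \lor \lnot \lnot T \land \lnot \lnot \lnot R \land \lnot Q \lor T   — De Morgan
= \lnot R \lor T \land \lnot \lnot \lnot R \land \lnot Q \lor T   — double negation
= \lnot R \lor T \land \lnot R \land \lnot Q \lor T   — double negation
= \lnot R \lor T   — simplify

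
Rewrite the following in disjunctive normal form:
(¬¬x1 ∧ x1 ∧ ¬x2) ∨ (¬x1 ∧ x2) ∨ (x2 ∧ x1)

(x1 ∧ ¬x2) ∨ (¬x1 ∧ x2) ∨ (x2 ∧ x1)

(¬¬x1 ∧ x1 ∧ ¬x2) ∨ (¬x1 ∧ x2) ∨ (x2 ∧ x1)
⇔ (x1 ∧ x1 ∧ ¬x2) ∨ (¬x1 ∧ x2) ∨ (x2 ∧ x1)   (double negation)
⇔ (x1 ∧ ¬x2) ∨ (¬x1 ∧ x2) ∨ (x2 ∧ x1)   (simplify)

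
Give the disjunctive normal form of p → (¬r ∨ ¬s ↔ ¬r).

¬p ∨ r ∧ s ∨ ¬r

p → (¬r ∨ ¬s ↔ ¬r)
≡ ¬p ∨ (¬r ∨ ¬s ↔ ¬r)   (eliminate →)
≡ ¬p ∨ (¬r ∨ ¬s → ¬r) ∧ (¬r → ¬r ∨ ¬s)   (eliminate ↔)
≡ ¬p ∨ (¬(¬r ∨ ¬s) ∨ ¬r) ∧ (¬r → ¬r ∨ ¬s)   (eliminate →)
≡ ¬p ∨ (¬(¬r ∨ ¬s) ∨ ¬r) ∧ (¬¬r ∨ ¬r ∨ ¬s)   (eliminate →)
≡ ¬p ∨ (¬¬r ∧ ¬¬s ∨ ¬r) ∧ (¬¬r ∨ ¬r ∨ ¬s)   (De Morgan)
≡ ¬p ∨ (r ∧ ¬¬s ∨ ¬r) ∧ (¬¬r ∨ ¬r ∨ ¬s)   (double negation)
≡ ¬p ∨ (r ∧ s ∨ ¬r) ∧ (¬¬r ∨ ¬r ∨ ¬s)   (double negation)
≡ ¬p ∨ (r ∧ s ∨ ¬r) ∧ (r ∨ ¬r ∨ ¬s)   (double negation)
≡ ¬p ∨ r ∧ s ∧ r ∨ r ∧ s ∧ ¬r ∨ r ∧ s ∧ ¬s ∨ ¬r ∧ r ∨ ¬r ∧ ¬r ∨ ¬r ∧ ¬s   (distribute ∧ over ∨)
≡ ¬p ∨ r ∧ s ∨ ¬r   (simplify)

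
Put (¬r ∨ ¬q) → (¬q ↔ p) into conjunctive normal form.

(¬r ∨ ¬q) → (¬q ↔ p)
≡ ¬(¬r ∨ ¬q) ∨ (¬q ↔ p)   (eliminate →)
≡ ¬(¬r ∨ ¬q) ∨ ((¬q → p) ∧ (p → ¬q))   (eliminate ↔)
≡ ¬(¬r ∨ ¬q) ∨ ((¬¬q ∨ p) ∧ (p → ¬q))   (eliminate →)
≡ ¬(¬r ∨ ¬q) ∨ ((¬¬q ∨ p) ∧ (¬p ∨ ¬q))   (eliminate →)
≡ (¬¬r ∧ ¬¬q) ∨ ((¬¬q ∨ p) ∧ (¬p ∨ ¬q))   (De Morgan)
≡ (r ∧ ¬¬q) ∨ ((¬¬q ∨ p) ∧ (¬p ∨ ¬q))   (double negation)
≡ (r ∧ q) ∨ ((¬¬q ∨ p) ∧ (¬p ∨ ¬q))   (double negation)
≡ (r ∧ q) ∨ ((q ∨ p) ∧ (¬p ∨ ¬q))   (double negation)
≡ (r ∨ q ∨ p) ∧ (r ∨ ¬p ∨ ¬q) ∧ (q ∨ q ∨ p) ∧ (q ∨ ¬p ∨ ¬q)   (distribute ∨ over ∧)
≡ (r ∨ ¬p ∨ ¬q) ∧ (q ∨ p)   (simplify)

(r ∨ ¬p ∨ ¬q) ∧ (q ∨ p)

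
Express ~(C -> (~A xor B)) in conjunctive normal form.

~(C -> (~A xor B))
= ~(~C | (~A xor B))   — eliminate ->
= ~(~C | ((~A | B) & ~(~A & B)))   — expand xor
= ~~C & ~((~A | B) & ~(~A & B))   — De Morgan
= C & ~((~A | B) & ~(~A & B))   — double negation
= C & (~(~A | B) | ~~(~A & B))   — De Morgan
= C & ((~~A & ~B) | ~~(~A & B))   — De Morgan
= C & ((A & ~B) | ~~(~A & B))   — double negation
= C & ((A & ~B) | (~A & B))   — double negation
= C & (A | ~A) & (A | B) & (~B | ~A) & (~B | B)   — distribute | over &
= C & (A | B) & (~B | ~A)   — simplify

C & (A | B) & (~B | ~A)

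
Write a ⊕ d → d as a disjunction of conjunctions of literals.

¬a ∧ ¬d ∨ d

a ⊕ d → d
⇔ ¬(a ⊕ d) ∨ d   (eliminate →)
⇔ ¬(a ∧ ¬d ∨ ¬a ∧ d) ∨ d   (expand ⊕)
⇔ ¬(a ∧ ¬d) ∧ ¬(¬a ∧ d) ∨ d   (De Morgan)
⇔ (¬a ∨ ¬¬d) ∧ ¬(¬a ∧ d) ∨ d   (De Morgan)
⇔ (¬a ∨ d) ∧ ¬(¬a ∧ d) ∨ d   (double negation)
⇔ (¬a ∨ d) ∧ (¬¬a ∨ ¬d) ∨ d   (De Morgan)
⇔ (¬a ∨ d) ∧ (a ∨ ¬d) ∨ d   (double negation)
⇔ ¬a ∧ a ∨ ¬a ∧ ¬d ∨ d ∧ a ∨ d ∧ ¬d ∨ d   (distribute ∧ over ∨)
⇔ ¬a ∧ ¬d ∨ d   (simplify)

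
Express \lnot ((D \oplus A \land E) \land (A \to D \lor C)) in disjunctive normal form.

\lnot ((D \oplus A \land E) \land (A \to D \lor C))
≡ \lnot ((D \land \lnot (A \land E) \lor \lnot D \land A \land E) \land (A \to D \lor C))   — expand \oplus
≡ \lnot ((D \land \lnot (A \land E) \lor \lnot D \land A \land E) \land (\lnot A \lor D \lor C))   — eliminate \to
≡ \lnot (D \land \lnot (A \land E) \lor \lnot D \land A \land E) \lor \lnot (\lnot A \lor D \lor C)   — De Morgan
≡ \lnot (D \land \lnot (A \land E)) \land \lnot (\lnot D \land A \land E) \lor \lnot (\lnot A \lor D \lor C)   — De Morgan
≡ (\lnot D \lor \lnot \lnot (A \land E)) \land \lnot (\lnot D \land A \land E) \lor \lnot (\lnot A \lor D \lor C)   — De Morgan
≡ (\lnot D \lor A \land E) \land \lnot (\lnot D \land A \land E) \lor \lnot (\lnot A \lor D \lor C)   — double negation
≡ (\lnot D \lor A \land E) \land (\lnot \lnot D \lor \lnot A \lor \lnot E) \lor \lnot (\lnot A \lor D \lor C)   — De Morgan
≡ (\lnot D \lor A \land E) \land (D \lor \lnot A \lor \lnot E) \lor \lnot (\lnot A \lor D \lor C)   — double negation
≡ (\lnot D \lor A \land E) \land (D \lor \lnot A \lor \lnot E) \lor \lnot \lnot A \land \lnot D \land \lnot C   — De Morgan
≡ (\lnot D \lor A \land E) \land (D \lor \lnot A \lor \lnot E) \lor A \land \lnot D \land \lnot C   — double negation
≡ \lnot D \land D \lor \lnot D \land \lnot A \lor \lnot D \land \lnot E \lor A \land E \land D \lor A \land E \land \lnot A \lor A \land E \land \lnot E \lor A \land \lnot D \land \lnot C   — distribute \land over \lor
≡ \lnot D \land \lnot A \lor \lnot D \land \lnot E \lor A \land E \land D \lor A \land \lnot D \land \lnot C   — simplify

\lnot D \land \lnot A \lor \lnot D \land \lnot E \lor A \land E \land D \lor A \land \lnot D \land \lnot C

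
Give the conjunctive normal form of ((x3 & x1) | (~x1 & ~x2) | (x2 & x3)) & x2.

(x3 | ~x1) & (x3 | ~x2) & x2

((x3 & x1) | (~x1 & ~x2) | (x2 & x3)) & x2
≡ (x3 | ~x1 | x2) & (x3 | ~x1 | x3) & (x3 | ~x2 | x2) & (x3 | ~x2 | x3) & (x1 | ~x1 | x2) & (x1 | ~x1 | x3) & (x1 | ~x2 | x2) & (x1 | ~x2 | x3) & x2   [distribute | over &]
≡ (x3 | ~x1) & (x3 | ~x2) & x2   [simplify]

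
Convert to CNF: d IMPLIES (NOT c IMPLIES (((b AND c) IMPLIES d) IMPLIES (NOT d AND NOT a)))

d IMPLIES (NOT c IMPLIES (((b AND c) IMPLIES d) IMPLIES (NOT d AND NOT a)))
= NOT d OR (NOT c IMPLIES (((b AND c) IMPLIES d) IMPLIES (NOT d AND NOT a)))   (eliminate IMPLIES)
= NOT d OR NOT NOT c OR (((b AND c) IMPLIES d) IMPLIES (NOT d AND NOT a))   (eliminate IMPLIES)
= NOT d OR NOT NOT c OR NOT ((b AND c) IMPLIES d) OR (NOT d AND NOT a)   (eliminate IMPLIES)
= NOT d OR NOT NOT c OR NOT (NOT (b AND c) OR d) OR (NOT d AND NOT a)   (eliminate IMPLIES)
= NOT d OR c OR NOT (NOT (b AND c) OR d) OR (NOT d AND NOT a)   (double negation)
= NOT d OR c OR (NOT NOT (b AND c) AND NOT d) OR (NOT d AND NOT a)   (De Morgan)
= NOT d OR c OR (b AND c AND NOT d) OR (NOT d AND NOT a)   (double negation)
= (NOT d OR c OR b OR NOT d) AND (NOT d OR c OR b OR NOT a) AND (NOT d OR c OR c OR NOT d) AND (NOT d OR c OR c OR NOT a) AND (NOT d OR c OR NOT d OR NOT d) AND (NOT d OR c OR NOT d OR NOT a)   (distribute OR over AND)
= NOT d OR c   (simplify)

NOT d OR c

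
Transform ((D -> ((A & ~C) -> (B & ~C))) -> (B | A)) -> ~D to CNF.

(~B | ~D) & (~A | ~D)

((D -> ((A & ~C) -> (B & ~C))) -> (B | A)) -> ~D
= ~((D -> ((A & ~C) -> (B & ~C))) -> (B | A)) | ~D   — eliminate ->
= ~(~(D -> ((A & ~C) -> (B & ~C))) | B | A) | ~D   — eliminate ->
= ~(~(~D | ((A & ~C) -> (B & ~C))) | B | A) | ~D   — eliminate ->
= ~(~(~D | ~(A & ~C) | (B & ~C)) | B | A) | ~D   — eliminate ->
= (~~(~D | ~(A & ~C) | (B & ~C)) & ~B & ~A) | ~D   — De Morgan
= ((~D | ~(A & ~C) | (B & ~C)) & ~B & ~A) | ~D   — double negation
= ((~D | ~A | ~~C | (B & ~C)) & ~B & ~A) | ~D   — De Morgan
= ((~D | ~A | C | (B & ~C)) & ~B & ~A) | ~D   — double negation
= (~D | ~A | C | B | ~D) & (~D | ~A | C | ~C | ~D) & (~B | ~D) & (~A | ~D)   — distribute | over &
= (~B | ~D) & (~A | ~D)   — simplify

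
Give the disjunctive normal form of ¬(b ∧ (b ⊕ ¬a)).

¬b ∨ (¬a ∧ b)

¬(b ∧ (b ⊕ ¬a))
≡ ¬(b ∧ ((b ∧ ¬¬a) ∨ (¬b ∧ ¬a)))   [expand ⊕]
≡ ¬b ∨ ¬((b ∧ ¬¬a) ∨ (¬b ∧ ¬a))   [De Morgan]
≡ ¬b ∨ (¬(b ∧ ¬¬a) ∧ ¬(¬b ∧ ¬a))   [De Morgan]
≡ ¬b ∨ ((¬b ∨ ¬¬¬a) ∧ ¬(¬b ∧ ¬a))   [De Morgan]
≡ ¬b ∨ ((¬b ∨ ¬a) ∧ ¬(¬b ∧ ¬a))   [double negation]
≡ ¬b ∨ ((¬b ∨ ¬a) ∧ (¬¬b ∨ ¬¬a))   [De Morgan]
≡ ¬b ∨ ((¬b ∨ ¬a) ∧ (b ∨ ¬¬a))   [double negation]
≡ ¬b ∨ ((¬b ∨ ¬a) ∧ (b ∨ a))   [double negation]
≡ ¬b ∨ (¬b ∧ b) ∨ (¬b ∧ a) ∨ (¬a ∧ b) ∨ (¬a ∧ a)   [distribute ∧ over ∨]
≡ ¬b ∨ (¬a ∧ b)   [simplify]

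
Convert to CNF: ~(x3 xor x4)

(~x3 | x4) & (~x4 | x3)

~(x3 xor x4)
⇔ ~((x3 | x4) & ~(x3 & x4))   — expand xor
⇔ ~(x3 | x4) | ~~(x3 & x4)   — De Morgan
⇔ (~x3 & ~x4) | ~~(x3 & x4)   — De Morgan
⇔ (~x3 & ~x4) | (x3 & x4)   — double negation
⇔ (~x3 | x3) & (~x3 | x4) & (~x4 | x3) & (~x4 | x4)   — distribute | over &
⇔ (~x3 | x4) & (~x4 | x3)   — simplify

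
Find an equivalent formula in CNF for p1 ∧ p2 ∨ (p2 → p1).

p1 ∧ p2 ∨ (p2 → p1)
= p1 ∧ p2 ∨ ¬p2 ∨ p1   [eliminate →]
= (p1 ∨ ¬p2 ∨ p1) ∧ (p2 ∨ ¬p2 ∨ p1)   [distribute ∨ over ∧]
= p1 ∨ ¬p2   [simplify]

p1 ∨ ¬p2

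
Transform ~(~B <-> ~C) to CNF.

(~B | ~C) & (C | B)

~(~B <-> ~C)
≡ ~((~B -> ~C) & (~C -> ~B))   (eliminate <->)
≡ ~((~~B | ~C) & (~C -> ~B))   (eliminate ->)
≡ ~((~~B | ~C) & (~~C | ~B))   (eliminate ->)
≡ ~(~~B | ~C) | ~(~~C | ~B)   (De Morgan)
≡ (~~~B & ~~C) | ~(~~C | ~B)   (De Morgan)
≡ (~B & ~~C) | ~(~~C | ~B)   (double negation)
≡ (~B & C) | ~(~~C | ~B)   (double negation)
≡ (~B & C) | (~~~C & ~~B)   (De Morgan)
≡ (~B & C) | (~C & ~~B)   (double negation)
≡ (~B & C) | (~C & B)   (double negation)
≡ (~B | ~C) & (~B | B) & (C | ~C) & (C | B)   (distribute | over &)
≡ (~B | ~C) & (C | B)   (simplify)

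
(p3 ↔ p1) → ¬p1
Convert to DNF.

(p1 ∧ ¬p3) ∨ ¬p1

(p3 ↔ p1) → ¬p1
⇔ ¬(p3 ↔ p1) ∨ ¬p1   — eliminate →
⇔ ¬((p3 → p1) ∧ (p1 → p3)) ∨ ¬p1   — eliminate ↔
⇔ ¬((¬p3 ∨ p1) ∧ (p1 → p3)) ∨ ¬p1   — eliminate →
⇔ ¬((¬p3 ∨ p1) ∧ (¬p1 ∨ p3)) ∨ ¬p1   — eliminate →
⇔ ¬(¬p3 ∨ p1) ∨ ¬(¬p1 ∨ p3) ∨ ¬p1   — De Morgan
⇔ (¬¬p3 ∧ ¬p1) ∨ ¬(¬p1 ∨ p3) ∨ ¬p1   — De Morgan
⇔ (p3 ∧ ¬p1) ∨ ¬(¬p1 ∨ p3) ∨ ¬p1   — double negation
⇔ (p3 ∧ ¬p1) ∨ (¬¬p1 ∧ ¬p3) ∨ ¬p1   — De Morgan
⇔ (p3 ∧ ¬p1) ∨ (p1 ∧ ¬p3) ∨ ¬p1   — double negation
⇔ (p1 ∧ ¬p3) ∨ ¬p1   — simplify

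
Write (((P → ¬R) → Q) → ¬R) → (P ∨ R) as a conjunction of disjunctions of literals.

R ∨ P

(((P → ¬R) → Q) → ¬R) → (P ∨ R)
⇔ ¬(((P → ¬R) → Q) → ¬R) ∨ P ∨ R   [eliminate →]
⇔ ¬(¬((P → ¬R) → Q) ∨ ¬R) ∨ P ∨ R   [eliminate →]
⇔ ¬(¬(¬(P → ¬R) ∨ Q) ∨ ¬R) ∨ P ∨ R   [eliminate →]
⇔ ¬(¬(¬(¬P ∨ ¬R) ∨ Q) ∨ ¬R) ∨ P ∨ R   [eliminate →]
⇔ (¬¬(¬(¬P ∨ ¬R) ∨ Q) ∧ ¬¬R) ∨ P ∨ R   [De Morgan]
⇔ ((¬(¬P ∨ ¬R) ∨ Q) ∧ ¬¬R) ∨ P ∨ R   [double negation]
⇔ (((¬¬P ∧ ¬¬R) ∨ Q) ∧ ¬¬R) ∨ P ∨ R   [De Morgan]
⇔ (((P ∧ ¬¬R) ∨ Q) ∧ ¬¬R) ∨ P ∨ R   [double negation]
⇔ (((P ∧ R) ∨ Q) ∧ ¬¬R) ∨ P ∨ R   [double negation]
⇔ (((P ∧ R) ∨ Q) ∧ R) ∨ P ∨ R   [double negation]
⇔ (P ∨ Q ∨ P ∨ R) ∧ (R ∨ Q ∨ P ∨ R) ∧ (R ∨ P ∨ R)   [distribute ∨ over ∧]
⇔ R ∨ P   [simplify]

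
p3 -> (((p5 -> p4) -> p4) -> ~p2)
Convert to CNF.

(~p3 | ~p5 | p4 | ~p2) & (~p3 | ~p4 | ~p2)

p3 -> (((p5 -> p4) -> p4) -> ~p2)
⇔ ~p3 | (((p5 -> p4) -> p4) -> ~p2)
⇔ ~p3 | ~((p5 -> p4) -> p4) | ~p2
⇔ ~p3 | ~(~(p5 -> p4) | p4) | ~p2
⇔ ~p3 | ~(~(~p5 | p4) | p4) | ~p2
⇔ ~p3 | (~~(~p5 | p4) & ~p4) | ~p2
⇔ ~p3 | ((~p5 | p4) & ~p4) | ~p2
⇔ (~p3 | ~p5 | p4 | ~p2) & (~p3 | ~p4 | ~p2)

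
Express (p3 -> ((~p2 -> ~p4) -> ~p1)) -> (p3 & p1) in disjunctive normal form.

(p3 -> ((~p2 -> ~p4) -> ~p1)) -> (p3 & p1)
≡ ~(p3 -> ((~p2 -> ~p4) -> ~p1)) | (p3 & p1)   — eliminate ->
≡ ~(~p3 | ((~p2 -> ~p4) -> ~p1)) | (p3 & p1)   — eliminate ->
≡ ~(~p3 | ~(~p2 -> ~p4) | ~p1) | (p3 & p1)   — eliminate ->
≡ ~(~p3 | ~(~~p2 | ~p4) | ~p1) | (p3 & p1)   — eliminate ->
≡ (~~p3 & ~~(~~p2 | ~p4) & ~~p1) | (p3 & p1)   — De Morgan
≡ (p3 & ~~(~~p2 | ~p4) & ~~p1) | (p3 & p1)   — double negation
≡ (p3 & (~~p2 | ~p4) & ~~p1) | (p3 & p1)   — double negation
≡ (p3 & (p2 | ~p4) & ~~p1) | (p3 & p1)   — double negation
≡ (p3 & (p2 | ~p4) & p1) | (p3 & p1)   — double negation
≡ (p3 & p2 & p1) | (p3 & ~p4 & p1) | (p3 & p1)   — distribute & over |
≡ p3 & p1   — simplify

p3 & p1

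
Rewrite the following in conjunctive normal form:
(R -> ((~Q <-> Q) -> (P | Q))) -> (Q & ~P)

(R -> ((~Q <-> Q) -> (P | Q))) -> (Q & ~P)
= ~(R -> ((~Q <-> Q) -> (P | Q))) | (Q & ~P)
= ~(~R | ((~Q <-> Q) -> (P | Q))) | (Q & ~P)
= ~(~R | ~(~Q <-> Q) | P | Q) | (Q & ~P)
= ~(~R | ~((~Q -> Q) & (Q -> ~Q)) | P | Q) | (Q & ~P)
= ~(~R | ~((~~Q | Q) & (Q -> ~Q)) | P | Q) | (Q & ~P)
= ~(~R | ~((~~Q | Q) & (~Q | ~Q)) | P | Q) | (Q & ~P)
= (~~R & ~~((~~Q | Q) & (~Q | ~Q)) & ~P & ~Q) | (Q & ~P)
= (R & ~~((~~Q | Q) & (~Q | ~Q)) & ~P & ~Q) | (Q & ~P)
= (R & (~~Q | Q) & (~Q | ~Q) & ~P & ~Q) | (Q & ~P)
= (R & (Q | Q) & (~Q | ~Q) & ~P & ~Q) | (Q & ~P)
= (R | Q) & (R | ~P) & (Q | Q | Q) & (Q | Q | ~P) & (~Q | ~Q | Q) & (~Q | ~Q | ~P) & (~P | Q) & (~P | ~P) & (~Q | Q) & (~Q | ~P)
= Q & ~P

Q & ~P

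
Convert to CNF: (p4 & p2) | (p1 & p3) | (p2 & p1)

(p4 | p1) & (p2 | p1) & (p2 | p3)

(p4 & p2) | (p1 & p3) | (p2 & p1)
⇔ (p4 | p1 | p2) & (p4 | p1 | p1) & (p4 | p3 | p2) & (p4 | p3 | p1) & (p2 | p1 | p2) & (p2 | p1 | p1) & (p2 | p3 | p2) & (p2 | p3 | p1)   (distribute | over &)
⇔ (p4 | p1) & (p2 | p1) & (p2 | p3)   (simplify)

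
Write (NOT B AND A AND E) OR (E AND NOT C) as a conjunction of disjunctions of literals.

(NOT B OR NOT C) AND (A OR NOT C) AND E

(NOT B AND A AND E) OR (E AND NOT C)
⇔ (NOT B OR E) AND (NOT B OR NOT C) AND (A OR E) AND (A OR NOT C) AND (E OR E) AND (E OR NOT C)
⇔ (NOT B OR NOT C) AND (A OR NOT C) AND E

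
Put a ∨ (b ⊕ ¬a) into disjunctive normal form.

a ∨ (¬b ∧ ¬a)

a ∨ (b ⊕ ¬a)
≡ a ∨ (b ∧ ¬¬a) ∨ (¬b ∧ ¬a)
≡ a ∨ (b ∧ a) ∨ (¬b ∧ ¬a)
≡ a ∨ (¬b ∧ ¬a)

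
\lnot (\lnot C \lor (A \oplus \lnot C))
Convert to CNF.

C \land (\lnot A \lor \lnot C)

\lnot (\lnot C \lor (A \oplus \lnot C))
≡ \lnot (\lnot C \lor ((A \lor \lnot C) \land \lnot (A \land \lnot C)))   (expand \oplus)
≡ \lnot \lnot C \land \lnot ((A \lor \lnot C) \land \lnot (A \land \lnot C))   (De Morgan)
≡ C \land \lnot ((A \lor \lnot C) \land \lnot (A \land \lnot C))   (double negation)
≡ C \land (\lnot (A \lor \lnot C) \lor \lnot \lnot (A \land \lnot C))   (De Morgan)
≡ C \land ((\lnot A \land \lnot \lnot C) \lor \lnot \lnot (A \land \lnot C))   (De Morgan)
≡ C \land ((\lnot A \land C) \lor \lnot \lnot (A \land \lnot C))   (double negation)
≡ C \land ((\lnot A \land C) \lor (A \land \lnot C))   (double negation)
≡ C \land (\lnot A \lor A) \land (\lnot A \lor \lnot C) \land (C \lor A) \land (C \lor \lnot C)   (distribute \lor over \land)
≡ C \land (\lnot A \lor \lnot C)   (simplify)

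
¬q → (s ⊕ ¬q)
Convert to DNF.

q ∨ (¬s ∧ ¬q)

¬q → (s ⊕ ¬q)
= ¬¬q ∨ (s ⊕ ¬q)
= ¬¬q ∨ (s ∧ ¬¬q) ∨ (¬s ∧ ¬q)
= q ∨ (s ∧ ¬¬q) ∨ (¬s ∧ ¬q)
= q ∨ (s ∧ q) ∨ (¬s ∧ ¬q)
= q ∨ (¬s ∧ ¬q)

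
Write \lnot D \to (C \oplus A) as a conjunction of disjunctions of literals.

(D \lor C \lor A) \land (D \lor \lnot C \lor \lnot A)

\lnot D \to (C \oplus A)
≡ \lnot \lnot D \lor (C \oplus A)
≡ \lnot \lnot D \lor ((C \lor A) \land \lnot (C \land A))
≡ D \lor ((C \lor A) \land \lnot (C \land A))
≡ D \lor ((C \lor A) \land (\lnot C \lor \lnot A))
≡ (D \lor C \lor A) \land (D \lor \lnot C \lor \lnot A)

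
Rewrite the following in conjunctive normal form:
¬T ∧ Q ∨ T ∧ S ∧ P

(¬T ∨ S) ∧ (¬T ∨ P) ∧ (Q ∨ T) ∧ (Q ∨ S) ∧ (Q ∨ P)

¬T ∧ Q ∨ T ∧ S ∧ P
= (¬T ∨ T) ∧ (¬T ∨ S) ∧ (¬T ∨ P) ∧ (Q ∨ T) ∧ (Q ∨ S) ∧ (Q ∨ P)   [distribute ∨ over ∧]
= (¬T ∨ S) ∧ (¬T ∨ P) ∧ (Q ∨ T) ∧ (Q ∨ S) ∧ (Q ∨ P)   [simplify]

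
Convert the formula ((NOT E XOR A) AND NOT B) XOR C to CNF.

((NOT E XOR A) AND NOT B) XOR C
= (((NOT E XOR A) AND NOT B) OR C) AND NOT ((NOT E XOR A) AND NOT B AND C)   — expand XOR
= (((NOT E OR A) AND NOT (NOT E AND A) AND NOT B) OR C) AND NOT ((NOT E XOR A) AND NOT B AND C)   — expand XOR
= (((NOT E OR A) AND NOT (NOT E AND A) AND NOT B) OR C) AND NOT ((NOT E OR A) AND NOT (NOT E AND A) AND NOT B AND C)   — expand XOR
= (((NOT E OR A) AND (NOT NOT E OR NOT A) AND NOT B) OR C) AND NOT ((NOT E OR A) AND NOT (NOT E AND A) AND NOT B AND C)   — De Morgan
= (((NOT E OR A) AND (E OR NOT A) AND NOT B) OR C) AND NOT ((NOT E OR A) AND NOT (NOT E AND A) AND NOT B AND C)   — double negation
= (((NOT E OR A) AND (E OR NOT A) AND NOT B) OR C) AND (NOT (NOT E OR A) OR NOT NOT (NOT E AND A) OR NOT NOT B OR NOT C)   — De Morgan
= (((NOT E OR A) AND (E OR NOT A) AND NOT B) OR C) AND ((NOT NOT E AND NOT A) OR NOT NOT (NOT E AND A) OR NOT NOT B OR NOT C)   — De Morgan
= (((NOT E OR A) AND (E OR NOT A) AND NOT B) OR C) AND ((E AND NOT A) OR NOT NOT (NOT E AND A) OR NOT NOT B OR NOT C)   — double negation
= (((NOT E OR A) AND (E OR NOT A) AND NOT B) OR C) AND ((E AND NOT A) OR (NOT E AND A) OR NOT NOT B OR NOT C)   — double negation
= (((NOT E OR A) AND (E OR NOT A) AND NOT B) OR C) AND ((E AND NOT A) OR (NOT E AND A) OR B OR NOT C)   — double negation
= (NOT E OR A OR C) AND (E OR NOT A OR C) AND (NOT B OR C) AND (E OR NOT E OR B OR NOT C) AND (E OR A OR B OR NOT C) AND (NOT A OR NOT E OR B OR NOT C) AND (NOT A OR A OR B OR NOT C)   — distribute OR over AND
= (NOT E OR A OR C) AND (E OR NOT A OR C) AND (NOT B OR C) AND (E OR A OR B OR NOT C) AND (NOT A OR NOT E OR B OR NOT C)   — simplify

(NOT E OR A OR C) AND (E OR NOT A OR C) AND (NOT B OR C) AND (E OR A OR B OR NOT C) AND (NOT A OR NOT E OR B OR NOT C)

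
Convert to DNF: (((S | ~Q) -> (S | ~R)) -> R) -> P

(((S | ~Q) -> (S | ~R)) -> R) -> P
≡ ~(((S | ~Q) -> (S | ~R)) -> R) | P   — eliminate ->
≡ ~(~((S | ~Q) -> (S | ~R)) | R) | P   — eliminate ->
≡ ~(~(~(S | ~Q) | S | ~R) | R) | P   — eliminate ->
≡ (~~(~(S | ~Q) | S | ~R) & ~R) | P   — De Morgan
≡ ((~(S | ~Q) | S | ~R) & ~R) | P   — double negation
≡ (((~S & ~~Q) | S | ~R) & ~R) | P   — De Morgan
≡ (((~S & Q) | S | ~R) & ~R) | P   — double negation
≡ (~S & Q & ~R) | (S & ~R) | (~R & ~R) | P   — distribute & over |
≡ ~R | P   — simplify

~R | P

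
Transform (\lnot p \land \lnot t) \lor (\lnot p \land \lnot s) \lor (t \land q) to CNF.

(\lnot p \lor t) \land (\lnot p \lor q) \land (\lnot t \lor \lnot s \lor q)

(\lnot p \land \lnot t) \lor (\lnot p \land \lnot s) \lor (t \land q)
≡ (\lnot p \lor \lnot p \lor t) \land (\lnot p \lor \lnot p \lor q) \land (\lnot p \lor \lnot s \lor t) \land (\lnot p \lor \lnot s \lor q) \land (\lnot t \lor \lnot p \lor t) \land (\lnot t \lor \lnot p \lor q) \land (\lnot t \lor \lnot s \lor t) \land (\lnot t \lor \lnot s \lor q)
≡ (\lnot p \lor t) \land (\lnot p \lor q) \land (\lnot t \lor \lnot s \lor q)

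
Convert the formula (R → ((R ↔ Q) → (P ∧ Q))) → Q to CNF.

(R ∨ Q) ∧ (¬R ∨ Q)

(R → ((R ↔ Q) → (P ∧ Q))) → Q
≡ ¬(R → ((R ↔ Q) → (P ∧ Q))) ∨ Q   (eliminate →)
≡ ¬(¬R ∨ ((R ↔ Q) → (P ∧ Q))) ∨ Q   (eliminate →)
≡ ¬(¬R ∨ ¬(R ↔ Q) ∨ (P ∧ Q)) ∨ Q   (eliminate →)
≡ ¬(¬R ∨ ¬((R → Q) ∧ (Q → R)) ∨ (P ∧ Q)) ∨ Q   (eliminate ↔)
≡ ¬(¬R ∨ ¬((¬R ∨ Q) ∧ (Q → R)) ∨ (P ∧ Q)) ∨ Q   (eliminate →)
≡ ¬(¬R ∨ ¬((¬R ∨ Q) ∧ (¬Q ∨ R)) ∨ (P ∧ Q)) ∨ Q   (eliminate →)
≡ (¬¬R ∧ ¬¬((¬R ∨ Q) ∧ (¬Q ∨ R)) ∧ ¬(P ∧ Q)) ∨ Q   (De Morgan)
≡ (R ∧ ¬¬((¬R ∨ Q) ∧ (¬Q ∨ R)) ∧ ¬(P ∧ Q)) ∨ Q   (double negation)
≡ (R ∧ (¬R ∨ Q) ∧ (¬Q ∨ R) ∧ ¬(P ∧ Q)) ∨ Q   (double negation)
≡ (R ∧ (¬R ∨ Q) ∧ (¬Q ∨ R) ∧ (¬P ∨ ¬Q)) ∨ Q   (De Morgan)
≡ (R ∨ Q) ∧ (¬R ∨ Q ∨ Q) ∧ (¬Q ∨ R ∨ Q) ∧ (¬P ∨ ¬Q ∨ Q)   (distribute ∨ over ∧)
≡ (R ∨ Q) ∧ (¬R ∨ Q)   (simplify)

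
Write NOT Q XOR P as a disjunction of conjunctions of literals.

(NOT Q AND NOT P) OR (Q AND P)

NOT Q XOR P
⇔ (NOT Q AND NOT P) OR (NOT NOT Q AND P)   [expand XOR]
⇔ (NOT Q AND NOT P) OR (Q AND P)   [double negation]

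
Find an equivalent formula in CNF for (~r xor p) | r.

(~r xor p) | r
≡ ((~r | p) & ~(~r & p)) | r
≡ ((~r | p) & (~~r | ~p)) | r
≡ ((~r | p) & (r | ~p)) | r
≡ (~r | p | r) & (r | ~p | r)
≡ r | ~p

r | ~p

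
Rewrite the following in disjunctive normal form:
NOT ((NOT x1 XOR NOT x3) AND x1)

NOT ((NOT x1 XOR NOT x3) AND x1)
= NOT (((NOT x1 AND NOT NOT x3) OR (NOT NOT x1 AND NOT x3)) AND x1)   (expand XOR)
= NOT ((NOT x1 AND NOT NOT x3) OR (NOT NOT x1 AND NOT x3)) OR NOT x1   (De Morgan)
= (NOT (NOT x1 AND NOT NOT x3) AND NOT (NOT NOT x1 AND NOT x3)) OR NOT x1   (De Morgan)
= ((NOT NOT x1 OR NOT NOT NOT x3) AND NOT (NOT NOT x1 AND NOT x3)) OR NOT x1   (De Morgan)
= ((x1 OR NOT NOT NOT x3) AND NOT (NOT NOT x1 AND NOT x3)) OR NOT x1   (double negation)
= ((x1 OR NOT x3) AND NOT (NOT NOT x1 AND NOT x3)) OR NOT x1   (double negation)
= ((x1 OR NOT x3) AND (NOT NOT NOT x1 OR NOT NOT x3)) OR NOT x1   (De Morgan)
= ((x1 OR NOT x3) AND (NOT x1 OR NOT NOT x3)) OR NOT x1   (double negation)
= ((x1 OR NOT x3) AND (NOT x1 OR x3)) OR NOT x1   (double negation)
= (x1 AND NOT x1) OR (x1 AND x3) OR (NOT x3 AND NOT x1) OR (NOT x3 AND x3) OR NOT x1   (distribute AND over OR)
= (x1 AND x3) OR NOT x1   (simplify)

(x1 AND x3) OR NOT x1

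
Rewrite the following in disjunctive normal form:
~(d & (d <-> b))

~(d & (d <-> b))
≡ ~(d & (d -> b) & (b -> d))   (eliminate <->)
≡ ~(d & (~d | b) & (b -> d))   (eliminate ->)
≡ ~(d & (~d | b) & (~b | d))   (eliminate ->)
≡ ~d | ~(~d | b) | ~(~b | d)   (De Morgan)
≡ ~d | (~~d & ~b) | ~(~b | d)   (De Morgan)
≡ ~d | (d & ~b) | ~(~b | d)   (double negation)
≡ ~d | (d & ~b) | (~~b & ~d)   (De Morgan)
≡ ~d | (d & ~b) | (b & ~d)   (double negation)
≡ ~d | (d & ~b)   (simplify)

~d | (d & ~b)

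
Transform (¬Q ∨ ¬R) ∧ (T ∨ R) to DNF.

(¬Q ∧ T) ∨ (¬Q ∧ R) ∨ (¬R ∧ T)

(¬Q ∨ ¬R) ∧ (T ∨ R)
≡ (¬Q ∧ T) ∨ (¬Q ∧ R) ∨ (¬R ∧ T) ∨ (¬R ∧ R)   — distribute ∧ over ∨
≡ (¬Q ∧ T) ∨ (¬Q ∧ R) ∨ (¬R ∧ T)   — simplify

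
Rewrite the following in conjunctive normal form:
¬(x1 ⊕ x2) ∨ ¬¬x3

¬(x1 ⊕ x2) ∨ ¬¬x3
⇔ ¬((x1 ∨ x2) ∧ ¬(x1 ∧ x2)) ∨ ¬¬x3   (expand ⊕)
⇔ ¬(x1 ∨ x2) ∨ ¬¬(x1 ∧ x2) ∨ ¬¬x3   (De Morgan)
⇔ (¬x1 ∧ ¬x2) ∨ ¬¬(x1 ∧ x2) ∨ ¬¬x3   (De Morgan)
⇔ (¬x1 ∧ ¬x2) ∨ (x1 ∧ x2) ∨ ¬¬x3   (double negation)
⇔ (¬x1 ∧ ¬x2) ∨ (x1 ∧ x2) ∨ x3   (double negation)
⇔ (¬x1 ∨ x1 ∨ x3) ∧ (¬x1 ∨ x2 ∨ x3) ∧ (¬x2 ∨ x1 ∨ x3) ∧ (¬x2 ∨ x2 ∨ x3)   (distribute ∨ over ∧)
⇔ (¬x1 ∨ x2 ∨ x3) ∧ (¬x2 ∨ x1 ∨ x3)   (simplify)

(¬x1 ∨ x2 ∨ x3) ∧ (¬x2 ∨ x1 ∨ x3)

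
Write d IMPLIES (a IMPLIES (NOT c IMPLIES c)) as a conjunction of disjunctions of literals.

d IMPLIES (a IMPLIES (NOT c IMPLIES c))
≡ NOT d OR (a IMPLIES (NOT c IMPLIES c))   — eliminate IMPLIES
≡ NOT d OR NOT a OR (NOT c IMPLIES c)   — eliminate IMPLIES
≡ NOT d OR NOT a OR NOT NOT c OR c   — eliminate IMPLIES
≡ NOT d OR NOT a OR c OR c   — double negation
≡ NOT d OR NOT a OR c   — simplify

NOT d OR NOT a OR c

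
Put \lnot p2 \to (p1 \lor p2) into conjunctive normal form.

\lnot p2 \to (p1 \lor p2)
= \lnot \lnot p2 \lor p1 \lor p2   (eliminate \to)
= p2 \lor p1 \lor p2   (double negation)
= p2 \lor p1   (simplify)

p2 \lor p1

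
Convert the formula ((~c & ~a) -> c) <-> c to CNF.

~a | c

((~c & ~a) -> c) <-> c
⇔ (((~c & ~a) -> c) -> c) & (c -> ((~c & ~a) -> c))
⇔ (~((~c & ~a) -> c) | c) & (c -> ((~c & ~a) -> c))
⇔ (~(~(~c & ~a) | c) | c) & (c -> ((~c & ~a) -> c))
⇔ (~(~(~c & ~a) | c) | c) & (~c | ((~c & ~a) -> c))
⇔ (~(~(~c & ~a) | c) | c) & (~c | ~(~c & ~a) | c)
⇔ ((~~(~c & ~a) & ~c) | c) & (~c | ~(~c & ~a) | c)
⇔ ((~c & ~a & ~c) | c) & (~c | ~(~c & ~a) | c)
⇔ ((~c & ~a & ~c) | c) & (~c | ~~c | ~~a | c)
⇔ ((~c & ~a & ~c) | c) & (~c | c | ~~a | c)
⇔ ((~c & ~a & ~c) | c) & (~c | c | a | c)
⇔ (~c | c) & (~a | c) & (~c | c) & (~c | c | a | c)
⇔ ~a | c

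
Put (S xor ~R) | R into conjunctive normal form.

~S | R

(S xor ~R) | R
⇔ ((S | ~R) & ~(S & ~R)) | R
⇔ ((S | ~R) & (~S | ~~R)) | R
⇔ ((S | ~R) & (~S | R)) | R
⇔ (S | ~R | R) & (~S | R | R)
⇔ ~S | R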